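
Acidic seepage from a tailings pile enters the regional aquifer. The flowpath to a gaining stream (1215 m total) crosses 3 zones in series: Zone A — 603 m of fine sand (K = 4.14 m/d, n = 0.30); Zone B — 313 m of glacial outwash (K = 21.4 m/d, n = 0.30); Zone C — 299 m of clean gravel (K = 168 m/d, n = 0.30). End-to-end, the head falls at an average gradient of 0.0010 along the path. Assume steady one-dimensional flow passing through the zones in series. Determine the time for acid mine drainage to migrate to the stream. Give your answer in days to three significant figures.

48600 days

Continuity: the same q passes through each zone, so ΔH = q·Σ(L_j/K_j) — the zones act as resistances in series.
Σ(L/K) = 603/4.14 + 313/21.4 + 299/168 = 145.7 + 14.63 + 1.780 = 162.1 d
K_eq = L_total / Σ(L/K) = 1215 / 162.1 = 7.497 m/d
q = K_eq · i = 7.497 × 0.0010 = 0.007497 m/d (same in every zone)
Zone A: v = q/n = 0.007497/0.30 = 0.02499 m/d → t_A = 603/0.02499 = 24130 d
Zone B: v = q/n = 0.007497/0.30 = 0.02499 m/d → t_B = 313/0.02499 = 12520 d
Zone C: v = q/n = 0.007497/0.30 = 0.02499 m/d → t_C = 299/0.02499 = 11960 d
Total t = 24130 + 12520 + 11960 = 48620 d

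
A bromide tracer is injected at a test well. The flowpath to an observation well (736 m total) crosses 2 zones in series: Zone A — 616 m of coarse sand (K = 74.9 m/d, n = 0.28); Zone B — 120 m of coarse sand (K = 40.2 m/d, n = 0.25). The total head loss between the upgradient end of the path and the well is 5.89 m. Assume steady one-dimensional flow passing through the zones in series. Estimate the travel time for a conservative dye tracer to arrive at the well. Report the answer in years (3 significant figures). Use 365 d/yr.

1.06 years

Continuity: the same q passes through each zone, so ΔH = q·Σ(L_j/K_j) — the zones act as resistances in series.
Σ(L/K) = 616/74.9 + 120/40.2 = 8.224 + 2.985 = 11.21 d
q = ΔH / Σ(L/K) = 5.89 / 11.21 = 0.5255 m/d (same in every zone)
Zone A: v = q/n = 0.5255/0.28 = 1.877 m/d → t_A = 616/1.877 = 328.3 d
Zone B: v = q/n = 0.5255/0.25 = 2.102 m/d → t_B = 120/2.102 = 57.09 d
Total t = 328.3 + 57.09 = 385.3 d
   = 385.3 / 365 = 1.06 yr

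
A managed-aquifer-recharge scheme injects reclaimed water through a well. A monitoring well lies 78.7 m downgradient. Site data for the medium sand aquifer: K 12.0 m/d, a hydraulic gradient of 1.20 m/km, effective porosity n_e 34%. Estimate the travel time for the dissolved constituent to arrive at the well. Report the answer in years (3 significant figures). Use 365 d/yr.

Darcy flux q = K·i = 12.0 × 0.0012 = 0.01440 m/d
Average linear velocity = 0.01440 / 0.34 = 0.04235 m/d
t = L / v = 78.7 / 0.04235 = 1858 d
   = 1858 / 365 = 5.09 yr

5.09 years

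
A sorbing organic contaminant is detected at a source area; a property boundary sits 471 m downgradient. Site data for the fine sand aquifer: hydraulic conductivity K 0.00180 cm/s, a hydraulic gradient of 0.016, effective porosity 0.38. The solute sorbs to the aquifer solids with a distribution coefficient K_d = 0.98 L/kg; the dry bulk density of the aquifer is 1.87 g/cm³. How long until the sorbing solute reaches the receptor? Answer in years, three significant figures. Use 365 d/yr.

115 years

K = 0.00180 cm/s × 864 = 1.555 m/d
q = Ki = 1.555 × 0.016 = 0.02488 m/d
Average linear velocity = 0.02488 / 0.38 = 0.06548 m/d
Retardation R = 1 + ρ_b·K_d/n = 1 + 1.87×0.98/0.38 = 5.823
Contaminant velocity v_c = v/R = 0.06548/5.823 = 0.01125 m/d
t = L/v_c = 471/0.01125 = 41880 d
   = 41880/365 = 115 yr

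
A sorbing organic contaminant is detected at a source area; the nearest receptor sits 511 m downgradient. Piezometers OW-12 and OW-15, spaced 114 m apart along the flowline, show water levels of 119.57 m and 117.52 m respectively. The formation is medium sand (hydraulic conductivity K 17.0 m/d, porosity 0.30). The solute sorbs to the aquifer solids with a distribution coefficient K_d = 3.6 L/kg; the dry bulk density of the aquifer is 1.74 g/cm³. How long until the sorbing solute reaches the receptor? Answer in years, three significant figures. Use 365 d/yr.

Hydraulic gradient i = (119.57 − 117.52) / 114 = 2.05 / 114 = 0.01798
Darcy flux q = K·i = 17.0 × 0.01798 = 0.3057 m/d
Average linear velocity = 0.3057 / 0.30 = 1.019 m/d
Retardation R = 1 + ρ_b·K_d/n = 1 + 1.74×3.6/0.30 = 21.88
Contaminant velocity v_c = v/R = 1.019/21.88 = 0.04657 m/d
t = L/v_c = 511/0.04657 = 10970 d
   = 10970/365 = 30.1 yr

30.1 years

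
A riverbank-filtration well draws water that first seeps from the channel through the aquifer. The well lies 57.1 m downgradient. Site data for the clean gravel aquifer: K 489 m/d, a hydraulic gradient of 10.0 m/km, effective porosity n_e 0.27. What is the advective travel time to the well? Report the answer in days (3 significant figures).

3.15 days

q = Ki = 489 × 0.010 = 4.890 m/d
Average linear velocity = 4.890 / 0.27 = 18.11 m/d
t = L / v = 57.1 / 18.11 = 3.153 d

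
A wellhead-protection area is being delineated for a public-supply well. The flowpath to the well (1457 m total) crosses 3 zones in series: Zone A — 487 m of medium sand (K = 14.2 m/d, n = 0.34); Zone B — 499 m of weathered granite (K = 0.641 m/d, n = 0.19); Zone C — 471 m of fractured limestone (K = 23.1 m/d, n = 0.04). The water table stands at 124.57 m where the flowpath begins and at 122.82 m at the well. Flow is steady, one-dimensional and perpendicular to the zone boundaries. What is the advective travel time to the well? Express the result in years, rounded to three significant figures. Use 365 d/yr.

Total head drop ΔH = 124.57 − 122.82 = 1.75 m
Continuity: the same q passes through each zone, so ΔH = q·Σ(L_j/K_j) — the zones act as resistances in series.
Σ(L/K) = 487/14.2 + 499/0.641 + 471/23.1 = 34.30 + 778.5 + 20.39 = 833.2 d
q = ΔH / Σ(L/K) = 1.75 / 833.2 = 0.002100 m/d (same in every zone)
Zone A: v = q/n = 0.002100/0.34 = 0.006178 m/d → t_A = 487/0.006178 = 78830 d
Zone B: v = q/n = 0.002100/0.19 = 0.01105 m/d → t_B = 499/0.01105 = 45140 d
Zone C: v = q/n = 0.002100/0.04 = 0.05251 m/d → t_C = 471/0.05251 = 8970 d
Total t = 78830 + 45140 + 8970 = 132900 d
   = 132900 / 365 = 364 yr

364 years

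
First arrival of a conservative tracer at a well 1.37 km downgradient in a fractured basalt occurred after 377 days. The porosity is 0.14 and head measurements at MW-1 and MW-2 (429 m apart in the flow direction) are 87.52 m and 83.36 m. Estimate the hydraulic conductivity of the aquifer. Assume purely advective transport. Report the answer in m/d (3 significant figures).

Hydraulic gradient i = (87.52 − 83.36) / 429 = 4.16 / 429 = 0.009697
L = 1.37 km = 1370 m
v = L / t = 1370 / 377 = 3.634 m/d
K = v · n / i = 3.634 × 0.14 / 0.009697 = 52.5 m/d

52.5 m/d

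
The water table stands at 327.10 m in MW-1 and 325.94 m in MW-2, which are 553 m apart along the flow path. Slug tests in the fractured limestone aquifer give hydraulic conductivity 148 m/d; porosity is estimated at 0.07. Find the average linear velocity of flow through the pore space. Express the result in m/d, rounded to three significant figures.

4.44 m/d

Hydraulic gradient i = (327.10 − 325.94) / 553 = 1.16 / 553 = 0.002098
q = Ki = 148 × 0.002098 = 0.3105 m/d
v = Ki/n = 148·0.002098/0.07 = 4.435 m/d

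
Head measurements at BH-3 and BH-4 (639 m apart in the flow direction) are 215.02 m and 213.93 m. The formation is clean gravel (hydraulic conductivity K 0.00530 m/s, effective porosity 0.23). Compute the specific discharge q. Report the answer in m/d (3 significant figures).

0.781 m/d

Hydraulic gradient i = (215.02 − 213.93) / 639 = 1.09 / 639 = 0.001706
K = 0.00530 m/s × 86400 s/d = 457.9 m/d
Darcy flux q = K·i = 457.9 × 0.001706 = 0.7811 m/d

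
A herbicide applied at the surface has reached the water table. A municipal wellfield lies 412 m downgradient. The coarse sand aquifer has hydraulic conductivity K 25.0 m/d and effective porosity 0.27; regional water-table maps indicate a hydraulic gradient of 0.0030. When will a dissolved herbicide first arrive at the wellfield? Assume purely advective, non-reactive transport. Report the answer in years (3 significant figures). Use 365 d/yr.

4.06 years

q = Ki = 25.0 × 0.0030 = 0.07500 m/d
Seepage velocity v = q / n = 0.07500 / 0.27 = 0.2778 m/d
t = L / v = 412 / 0.2778 = 1483 d
   = 1483 / 365 = 4.06 yr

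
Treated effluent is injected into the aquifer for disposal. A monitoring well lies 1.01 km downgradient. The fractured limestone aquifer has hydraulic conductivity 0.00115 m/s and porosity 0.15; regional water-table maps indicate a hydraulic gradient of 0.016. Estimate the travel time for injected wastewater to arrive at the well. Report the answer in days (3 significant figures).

K = 0.00115 m/s × 86400 s/d = 99.36 m/d
Specific discharge q = 99.36 × 0.016 = 1.590 m/d
v_s = q/n_e = 1.590/0.15 = 10.60 m/d
L = 1.01 km = 1010 m
t = L / v = 1010 / 10.60 = 95.30 d

95.3 days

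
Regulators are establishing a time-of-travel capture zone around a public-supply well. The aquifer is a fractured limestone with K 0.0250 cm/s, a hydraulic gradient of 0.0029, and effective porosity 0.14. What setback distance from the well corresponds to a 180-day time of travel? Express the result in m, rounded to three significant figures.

80.5 m

K = 0.0250 cm/s × 864 = 21.60 m/d
Darcy flux q = K·i = 21.60 × 0.0029 = 0.06264 m/d
Average linear velocity = 0.06264 / 0.14 = 0.4474 m/d
L = v × T = 0.4474 × 180 = 80.54 m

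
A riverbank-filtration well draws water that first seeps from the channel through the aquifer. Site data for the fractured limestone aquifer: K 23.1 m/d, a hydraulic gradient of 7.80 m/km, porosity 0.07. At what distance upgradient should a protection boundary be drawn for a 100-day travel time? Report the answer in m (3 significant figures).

257 m

Specific discharge q = 23.1 × 0.0078 = 0.1802 m/d
v = Ki/n = 23.1·0.0078/0.07 = 2.574 m/d
L = v × T = 2.574 × 100 = 257.4 m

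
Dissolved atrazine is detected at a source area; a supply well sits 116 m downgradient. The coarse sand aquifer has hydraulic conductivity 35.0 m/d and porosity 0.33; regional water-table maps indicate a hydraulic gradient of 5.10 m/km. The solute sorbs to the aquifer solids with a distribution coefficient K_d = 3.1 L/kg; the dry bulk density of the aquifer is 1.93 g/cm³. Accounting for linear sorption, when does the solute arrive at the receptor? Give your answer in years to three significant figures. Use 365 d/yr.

11.2 years

Darcy flux q = K·i = 35.0 × 0.0051 = 0.1785 m/d
v = Ki/n = 35.0·0.0051/0.33 = 0.5409 m/d
Retardation R = 1 + ρ_b·K_d/n = 1 + 1.93×3.1/0.33 = 19.13
Contaminant velocity v_c = v/R = 0.5409/19.13 = 0.02827 m/d
t = L/v_c = 116/0.02827 = 4103 d
   = 4103/365 = 11.2 yr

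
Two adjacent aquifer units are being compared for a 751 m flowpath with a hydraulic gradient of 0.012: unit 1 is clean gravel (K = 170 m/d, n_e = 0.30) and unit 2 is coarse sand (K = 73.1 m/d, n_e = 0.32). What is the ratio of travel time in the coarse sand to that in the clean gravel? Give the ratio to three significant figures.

2.48

Unit 1 (clean gravel): v = 170×0.012/0.30 = 6.800 m/d, t = 751/6.800 = 110.4 d
Unit 2 (coarse sand): v = 73.1×0.012/0.32 = 2.741 m/d, t = 751/2.741 = 274.0 d
t(coarse sand) / t(clean gravel) = 274.0/110.4 = 2.48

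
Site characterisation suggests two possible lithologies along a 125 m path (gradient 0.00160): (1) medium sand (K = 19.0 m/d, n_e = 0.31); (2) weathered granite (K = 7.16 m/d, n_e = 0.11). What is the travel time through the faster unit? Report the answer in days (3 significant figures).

Unit 1 (medium sand): v = 19.0×0.0016/0.31 = 0.09806 m/d, t = 125/0.09806 = 1275 d
Unit 2 (weathered granite): v = 7.16×0.0016/0.11 = 0.1041 m/d, t = 125/0.1041 = 1200 d
Faster unit: t = 1200 d

1200 days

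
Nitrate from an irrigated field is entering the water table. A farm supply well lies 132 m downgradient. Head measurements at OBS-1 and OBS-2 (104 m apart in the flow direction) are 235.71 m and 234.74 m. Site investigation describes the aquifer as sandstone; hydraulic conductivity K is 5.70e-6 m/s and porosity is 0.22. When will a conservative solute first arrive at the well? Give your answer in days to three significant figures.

6320 days

Hydraulic gradient i = (235.71 − 234.74) / 104 = 0.97 / 104 = 0.009327
K = 5.70e-6 m/s × 86400 s/d = 0.4925 m/d
Darcy flux q = K·i = 0.4925 × 0.009327 = 0.004593 m/d
v = Ki/n = 0.4925·0.009327/0.22 = 0.02088 m/d
t = L / v = 132 / 0.02088 = 6322 d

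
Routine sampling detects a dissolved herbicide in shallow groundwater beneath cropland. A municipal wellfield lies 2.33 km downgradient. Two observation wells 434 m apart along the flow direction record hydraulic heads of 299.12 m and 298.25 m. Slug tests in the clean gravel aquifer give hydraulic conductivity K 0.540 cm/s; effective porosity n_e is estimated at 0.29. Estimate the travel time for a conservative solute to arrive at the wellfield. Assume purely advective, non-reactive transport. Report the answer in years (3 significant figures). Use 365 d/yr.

Hydraulic gradient i = (299.12 − 298.25) / 434 = 0.87 / 434 = 0.002005
K = 0.540 cm/s × 864 = 466.6 m/d
Darcy flux q = K·i = 466.6 × 0.002005 = 0.9353 m/d
v = Ki/n = 466.6·0.002005/0.29 = 3.225 m/d
L = 2.33 km = 2330 m
t = L / v = 2330 / 3.225 = 722.5 d
   = 722.5 / 365 = 1.98 yr

1.98 years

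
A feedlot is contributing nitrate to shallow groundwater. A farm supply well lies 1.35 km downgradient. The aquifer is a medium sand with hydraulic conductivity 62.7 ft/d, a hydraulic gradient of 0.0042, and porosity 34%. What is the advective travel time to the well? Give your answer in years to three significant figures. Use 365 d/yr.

K = 62.7 ft/d × 0.3048 = 19.11 m/d
Specific discharge q = 19.11 × 0.0042 = 0.08027 m/d
Seepage velocity v = q / n = 0.08027 / 0.34 = 0.2361 m/d
L = 1.35 km = 1350 m
t = L / v = 1350 / 0.2361 = 5718 d
   = 5718 / 365 = 15.7 yr

15.7 years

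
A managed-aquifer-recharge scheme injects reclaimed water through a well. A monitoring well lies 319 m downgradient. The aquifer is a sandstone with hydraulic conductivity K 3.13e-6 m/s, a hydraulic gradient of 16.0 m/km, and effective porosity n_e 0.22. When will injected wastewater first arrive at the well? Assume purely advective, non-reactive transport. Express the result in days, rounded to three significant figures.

16200 days

K = 3.13e-6 m/s × 86400 s/d = 0.2704 m/d
q = Ki = 0.2704 × 0.016 = 0.004327 m/d
Seepage velocity v = q / n = 0.004327 / 0.22 = 0.01967 m/d
t = L / v = 319 / 0.01967 = 16220 d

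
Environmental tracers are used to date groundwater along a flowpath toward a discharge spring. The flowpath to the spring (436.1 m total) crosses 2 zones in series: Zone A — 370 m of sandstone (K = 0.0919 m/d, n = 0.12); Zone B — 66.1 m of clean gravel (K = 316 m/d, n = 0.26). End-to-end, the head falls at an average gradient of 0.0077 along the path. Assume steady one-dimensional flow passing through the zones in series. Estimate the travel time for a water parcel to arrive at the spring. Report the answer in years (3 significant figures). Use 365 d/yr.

202 years

Steady 1-D flow in series ⇒ the Darcy flux q is identical in every zone and the zone head losses add (resistances L/K in series).
Σ(L/K) = 370/0.0919 + 66.1/316 = 4026 + 0.2092 = 4026 d
K_eq = L_total / Σ(L/K) = 436.1 / 4026 = 0.1083 m/d
q = K_eq · i = 0.1083 × 0.0077 = 8.340e-4 m/d (same in every zone)
Zone A: v = q/n = 8.340e-4/0.12 = 0.006950 m/d → t_A = 370/0.006950 = 53240 d
Zone B: v = q/n = 8.340e-4/0.26 = 0.003208 m/d → t_B = 66.1/0.003208 = 20610 d
Total t = 53240 + 20610 = 73840 d
   = 73840 / 365 = 202 yr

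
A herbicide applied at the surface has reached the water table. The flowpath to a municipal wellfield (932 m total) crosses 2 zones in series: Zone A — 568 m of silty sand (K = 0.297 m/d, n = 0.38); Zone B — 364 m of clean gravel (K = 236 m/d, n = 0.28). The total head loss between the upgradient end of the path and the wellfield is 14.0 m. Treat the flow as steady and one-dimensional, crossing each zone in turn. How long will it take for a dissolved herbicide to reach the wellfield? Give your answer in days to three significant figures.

43400 days

Continuity: the same q passes through each zone, so ΔH = q·Σ(L_j/K_j) — the zones act as resistances in series.
Σ(L/K) = 568/0.297 + 364/236 = 1912 + 1.542 = 1914 d
q = ΔH / Σ(L/K) = 14.0 / 1914 = 0.007315 m/d (same in every zone)
Zone A: v = q/n = 0.007315/0.38 = 0.01925 m/d → t_A = 568/0.01925 = 29510 d
Zone B: v = q/n = 0.007315/0.28 = 0.02612 m/d → t_B = 364/0.02612 = 13930 d
Total t = 29510 + 13930 = 43440 d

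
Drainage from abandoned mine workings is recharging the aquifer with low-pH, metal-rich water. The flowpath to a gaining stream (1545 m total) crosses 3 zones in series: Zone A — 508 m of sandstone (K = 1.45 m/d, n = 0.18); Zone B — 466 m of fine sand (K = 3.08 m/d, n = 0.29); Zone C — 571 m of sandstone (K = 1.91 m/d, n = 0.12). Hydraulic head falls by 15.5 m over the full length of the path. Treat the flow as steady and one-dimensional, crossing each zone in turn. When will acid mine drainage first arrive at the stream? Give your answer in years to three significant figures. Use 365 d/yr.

Steady 1-D flow in series ⇒ the Darcy flux q is identical in every zone and the zone head losses add (resistances L/K in series).
Σ(L/K) = 508/1.45 + 466/3.08 + 571/1.91 = 350.3 + 151.3 + 299.0 = 800.6 d
q = ΔH / Σ(L/K) = 15.5 / 800.6 = 0.01936 m/d (same in every zone)
Zone A: v = q/n = 0.01936/0.18 = 0.1076 m/d → t_A = 508/0.1076 = 4723 d
Zone B: v = q/n = 0.01936/0.29 = 0.06676 m/d → t_B = 466/0.06676 = 6980 d
Zone C: v = q/n = 0.01936/0.12 = 0.1613 m/d → t_C = 571/0.1613 = 3539 d
Total t = 4723 + 6980 + 3539 = 15240 d
   = 15240 / 365 = 41.8 yr

41.8 years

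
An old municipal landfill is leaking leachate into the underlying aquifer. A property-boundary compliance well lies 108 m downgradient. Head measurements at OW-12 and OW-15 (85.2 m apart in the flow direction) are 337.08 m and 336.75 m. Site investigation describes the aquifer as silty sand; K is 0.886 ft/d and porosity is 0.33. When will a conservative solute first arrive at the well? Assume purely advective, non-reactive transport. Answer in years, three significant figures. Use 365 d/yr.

93.4 years

Hydraulic gradient i = (337.08 − 336.75) / 85.2 = 0.33 / 85.2 = 0.003873
K = 0.886 ft/d × 0.3048 = 0.2701 m/d
q = Ki = 0.2701 × 0.003873 = 0.001046 m/d
v = Ki/n = 0.2701·0.003873/0.33 = 0.003170 m/d
t = L / v = 108 / 0.003170 = 34070 d
   = 34070 / 365 = 93.4 yr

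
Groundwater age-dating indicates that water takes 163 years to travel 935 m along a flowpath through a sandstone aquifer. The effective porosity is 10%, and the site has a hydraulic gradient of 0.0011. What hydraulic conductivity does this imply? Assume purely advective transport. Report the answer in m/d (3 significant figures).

1.43 m/d

t = 163 years = 59500 d
v = L / t = 935 / 59500 = 0.01572 m/d
K = v · n / i = 0.01572 × 0.10 / 0.0011 = 1.43 m/d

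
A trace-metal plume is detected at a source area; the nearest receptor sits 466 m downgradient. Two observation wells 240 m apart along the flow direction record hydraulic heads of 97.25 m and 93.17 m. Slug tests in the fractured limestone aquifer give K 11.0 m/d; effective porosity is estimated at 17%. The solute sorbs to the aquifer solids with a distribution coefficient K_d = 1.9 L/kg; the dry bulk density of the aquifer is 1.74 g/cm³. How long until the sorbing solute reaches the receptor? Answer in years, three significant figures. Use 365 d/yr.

Hydraulic gradient i = (97.25 − 93.17) / 240 = 4.08 / 240 = 0.01700
q = Ki = 11.0 × 0.01700 = 0.1870 m/d
v = Ki/n = 11.0·0.01700/0.17 = 1.100 m/d
Retardation R = 1 + ρ_b·K_d/n = 1 + 1.74×1.9/0.17 = 20.45
Contaminant velocity v_c = v/R = 1.100/20.45 = 0.05380 m/d
t = L/v_c = 466/0.05380 = 8662 d
   = 8662/365 = 23.7 yr

23.7 years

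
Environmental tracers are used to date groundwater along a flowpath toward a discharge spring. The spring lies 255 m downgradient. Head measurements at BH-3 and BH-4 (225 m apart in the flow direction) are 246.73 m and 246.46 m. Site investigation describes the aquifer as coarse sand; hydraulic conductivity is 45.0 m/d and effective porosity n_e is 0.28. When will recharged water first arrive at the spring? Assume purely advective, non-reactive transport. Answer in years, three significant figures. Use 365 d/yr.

3.62 years

Hydraulic gradient i = (246.73 − 246.46) / 225 = 0.27 / 225 = 0.001200
Specific discharge q = 45.0 × 0.001200 = 0.05400 m/d
Average linear velocity = 0.05400 / 0.28 = 0.1929 m/d
t = L / v = 255 / 0.1929 = 1322 d
   = 1322 / 365 = 3.62 yr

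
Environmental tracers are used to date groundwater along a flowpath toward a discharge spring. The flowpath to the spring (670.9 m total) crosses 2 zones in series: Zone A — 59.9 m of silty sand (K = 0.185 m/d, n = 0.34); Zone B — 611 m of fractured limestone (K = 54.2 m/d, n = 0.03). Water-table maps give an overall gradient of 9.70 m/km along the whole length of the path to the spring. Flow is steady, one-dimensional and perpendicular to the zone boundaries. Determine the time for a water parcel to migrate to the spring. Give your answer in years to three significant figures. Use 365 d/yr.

5.46 years

Steady 1-D flow in series ⇒ the Darcy flux q is identical in every zone and the zone head losses add (resistances L/K in series).
Σ(L/K) = 59.9/0.185 + 611/54.2 = 323.8 + 11.27 = 335.1 d
K_eq = L_total / Σ(L/K) = 670.9 / 335.1 = 2.002 m/d
q = K_eq · i = 2.002 × 0.0097 = 0.01942 m/d (same in every zone)
Zone A: v = q/n = 0.01942/0.34 = 0.05713 m/d → t_A = 59.9/0.05713 = 1049 d
Zone B: v = q/n = 0.01942/0.03 = 0.6474 m/d → t_B = 611/0.6474 = 943.7 d
Total t = 1049 + 943.7 = 1992 d
   = 1992 / 365 = 5.46 yr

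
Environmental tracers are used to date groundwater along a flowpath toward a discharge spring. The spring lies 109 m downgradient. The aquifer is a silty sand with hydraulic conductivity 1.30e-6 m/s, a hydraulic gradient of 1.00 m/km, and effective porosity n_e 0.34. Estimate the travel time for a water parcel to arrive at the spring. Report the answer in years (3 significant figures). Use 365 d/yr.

904 years

K = 1.30e-6 m/s × 86400 s/d = 0.1123 m/d
Specific discharge q = 0.1123 × 0.0010 = 1.123e-4 m/d
v_s = q/n_e = 1.123e-4/0.34 = 3.304e-4 m/d
t = L / v = 109 / 3.304e-4 = 330000 d
   = 330000 / 365 = 904 yr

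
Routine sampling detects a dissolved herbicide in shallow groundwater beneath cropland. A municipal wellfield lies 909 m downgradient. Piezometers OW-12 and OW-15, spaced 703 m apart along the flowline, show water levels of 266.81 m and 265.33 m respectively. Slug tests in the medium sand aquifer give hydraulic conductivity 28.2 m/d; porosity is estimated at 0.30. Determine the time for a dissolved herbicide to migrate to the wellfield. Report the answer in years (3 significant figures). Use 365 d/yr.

12.6 years

Hydraulic gradient i = (266.81 − 265.33) / 703 = 1.48 / 703 = 0.002105
Darcy flux q = K·i = 28.2 × 0.002105 = 0.05937 m/d
v = Ki/n = 28.2·0.002105/0.30 = 0.1979 m/d
t = L / v = 909 / 0.1979 = 4593 d
   = 4593 / 365 = 12.6 yr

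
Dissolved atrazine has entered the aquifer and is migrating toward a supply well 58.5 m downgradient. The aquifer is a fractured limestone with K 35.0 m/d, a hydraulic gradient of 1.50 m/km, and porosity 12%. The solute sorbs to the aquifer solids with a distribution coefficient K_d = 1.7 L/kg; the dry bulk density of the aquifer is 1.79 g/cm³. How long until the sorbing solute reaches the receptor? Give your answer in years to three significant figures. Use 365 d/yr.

9.66 years

Darcy flux q = K·i = 35.0 × 0.0015 = 0.05250 m/d
Seepage velocity v = q / n = 0.05250 / 0.12 = 0.4375 m/d
Retardation R = 1 + ρ_b·K_d/n = 1 + 1.79×1.7/0.12 = 26.36
Contaminant velocity v_c = v/R = 0.4375/26.36 = 0.01660 m/d
t = L/v_c = 58.5/0.01660 = 3524 d
   = 3524/365 = 9.66 yr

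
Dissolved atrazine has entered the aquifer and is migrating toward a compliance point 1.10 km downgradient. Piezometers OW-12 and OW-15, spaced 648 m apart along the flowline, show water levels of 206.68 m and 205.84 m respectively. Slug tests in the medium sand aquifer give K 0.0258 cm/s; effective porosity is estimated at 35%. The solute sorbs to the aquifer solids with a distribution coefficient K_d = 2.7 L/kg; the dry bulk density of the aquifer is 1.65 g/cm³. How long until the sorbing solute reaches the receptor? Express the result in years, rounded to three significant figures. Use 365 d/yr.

501 years

Hydraulic gradient i = (206.68 − 205.84) / 648 = 0.84 / 648 = 0.001296
K = 0.0258 cm/s × 864 = 22.29 m/d
Darcy flux q = K·i = 22.29 × 0.001296 = 0.02890 m/d
v = Ki/n = 22.29·0.001296/0.35 = 0.08256 m/d
Retardation R = 1 + ρ_b·K_d/n = 1 + 1.65×2.7/0.35 = 13.73
Contaminant velocity v_c = v/R = 0.08256/13.73 = 0.006014 m/d
L = 1.10 km = 1100 m
t = L/v_c = 1100/0.006014 = 182900 d
   = 182900/365 = 501 yr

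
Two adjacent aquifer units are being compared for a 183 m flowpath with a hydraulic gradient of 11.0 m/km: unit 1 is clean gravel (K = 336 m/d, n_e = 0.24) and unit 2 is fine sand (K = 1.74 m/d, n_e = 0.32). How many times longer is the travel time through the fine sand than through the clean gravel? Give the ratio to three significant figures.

257

Unit 1 (clean gravel): v = 336×0.011/0.24 = 15.40 m/d, t = 183/15.40 = 11.88 d
Unit 2 (fine sand): v = 1.74×0.011/0.32 = 0.05981 m/d, t = 183/0.05981 = 3060 d
t(fine sand) / t(clean gravel) = 3060/11.88 = 257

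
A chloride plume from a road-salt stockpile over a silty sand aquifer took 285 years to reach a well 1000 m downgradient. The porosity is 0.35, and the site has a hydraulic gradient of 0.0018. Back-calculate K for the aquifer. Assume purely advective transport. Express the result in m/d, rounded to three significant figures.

t = 285 years = 104000 d
v = L / t = 1000 / 104000 = 0.009613 m/d
K = v · n / i = 0.009613 × 0.35 / 0.0018 = 1.87 m/d

1.87 m/d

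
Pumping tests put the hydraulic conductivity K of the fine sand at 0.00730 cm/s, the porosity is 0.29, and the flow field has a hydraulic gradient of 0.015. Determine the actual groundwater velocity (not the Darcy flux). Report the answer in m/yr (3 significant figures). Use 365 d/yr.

K = 0.00730 cm/s × 864 = 6.307 m/d
q = Ki = 6.307 × 0.015 = 0.09461 m/d
v_s = q/n_e = 0.09461/0.29 = 0.3262 m/d
   = 0.3262 × 365 = 119 m/yr

119 m/yr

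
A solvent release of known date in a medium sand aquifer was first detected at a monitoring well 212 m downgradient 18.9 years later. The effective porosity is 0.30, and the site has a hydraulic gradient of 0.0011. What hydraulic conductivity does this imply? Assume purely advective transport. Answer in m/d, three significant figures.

8.38 m/d

t = 18.9 years = 6898 d
v = L / t = 212 / 6898 = 0.03073 m/d
K = v · n / i = 0.03073 × 0.30 / 0.0011 = 8.38 m/d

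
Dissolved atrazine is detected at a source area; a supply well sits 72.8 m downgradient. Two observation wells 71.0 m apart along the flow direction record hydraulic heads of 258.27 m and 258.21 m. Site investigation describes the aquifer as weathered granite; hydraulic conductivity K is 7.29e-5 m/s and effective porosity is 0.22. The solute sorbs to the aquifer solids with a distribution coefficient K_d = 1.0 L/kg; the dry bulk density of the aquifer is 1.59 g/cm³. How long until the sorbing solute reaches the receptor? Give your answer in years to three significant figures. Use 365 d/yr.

Hydraulic gradient i = (258.27 − 258.21) / 71.0 = 0.06 / 71.0 = 8.451e-4
K = 7.29e-5 m/s × 86400 s/d = 6.299 m/d
q = Ki = 6.299 × 8.451e-4 = 0.005323 m/d
Seepage velocity v = q / n = 0.005323 / 0.22 = 0.02419 m/d
Retardation R = 1 + ρ_b·K_d/n = 1 + 1.59×1.0/0.22 = 8.227
Contaminant velocity v_c = v/R = 0.02419/8.227 = 0.002941 m/d
t = L/v_c = 72.8/0.002941 = 24760 d
   = 24760/365 = 67.8 yr

67.8 years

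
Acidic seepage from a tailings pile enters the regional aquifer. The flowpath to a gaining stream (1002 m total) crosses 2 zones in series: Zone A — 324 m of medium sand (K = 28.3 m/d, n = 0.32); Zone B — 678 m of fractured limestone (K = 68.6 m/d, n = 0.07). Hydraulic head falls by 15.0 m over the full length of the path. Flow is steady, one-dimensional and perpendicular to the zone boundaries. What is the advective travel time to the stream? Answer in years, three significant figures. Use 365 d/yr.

Continuity: the same q passes through each zone, so ΔH = q·Σ(L_j/K_j) — the zones act as resistances in series.
Σ(L/K) = 324/28.3 + 678/68.6 = 11.45 + 9.883 = 21.33 d
q = ΔH / Σ(L/K) = 15.0 / 21.33 = 0.7032 m/d (same in every zone)
Zone A: v = q/n = 0.7032/0.32 = 2.197 m/d → t_A = 324/2.197 = 147.4 d
Zone B: v = q/n = 0.7032/0.07 = 10.05 m/d → t_B = 678/10.05 = 67.49 d
Total t = 147.4 + 67.49 = 214.9 d
   = 214.9 / 365 = 0.589 yr

0.589 years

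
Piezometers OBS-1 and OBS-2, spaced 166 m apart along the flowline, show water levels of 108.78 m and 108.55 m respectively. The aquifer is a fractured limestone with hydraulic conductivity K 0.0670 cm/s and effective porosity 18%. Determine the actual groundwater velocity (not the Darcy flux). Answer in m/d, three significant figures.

0.446 m/d

Hydraulic gradient i = (108.78 − 108.55) / 166 = 0.23 / 166 = 0.001386
K = 0.0670 cm/s × 864 = 57.89 m/d
Darcy flux q = K·i = 57.89 × 0.001386 = 0.08021 m/d
Seepage velocity v = q / n = 0.08021 / 0.18 = 0.4456 m/d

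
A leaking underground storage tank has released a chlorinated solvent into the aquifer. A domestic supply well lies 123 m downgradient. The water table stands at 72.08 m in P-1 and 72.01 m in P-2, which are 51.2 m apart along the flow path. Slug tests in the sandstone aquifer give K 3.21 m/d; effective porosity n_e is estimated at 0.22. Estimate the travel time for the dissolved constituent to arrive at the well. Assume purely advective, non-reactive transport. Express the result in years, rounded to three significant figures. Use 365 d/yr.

16.9 years

Hydraulic gradient i = (72.08 − 72.01) / 51.2 = 0.07 / 51.2 = 0.001367
Specific discharge q = 3.21 × 0.001367 = 0.004389 m/d
v_s = q/n_e = 0.004389/0.22 = 0.01995 m/d
t = L / v = 123 / 0.01995 = 6166 d
   = 6166 / 365 = 16.9 yr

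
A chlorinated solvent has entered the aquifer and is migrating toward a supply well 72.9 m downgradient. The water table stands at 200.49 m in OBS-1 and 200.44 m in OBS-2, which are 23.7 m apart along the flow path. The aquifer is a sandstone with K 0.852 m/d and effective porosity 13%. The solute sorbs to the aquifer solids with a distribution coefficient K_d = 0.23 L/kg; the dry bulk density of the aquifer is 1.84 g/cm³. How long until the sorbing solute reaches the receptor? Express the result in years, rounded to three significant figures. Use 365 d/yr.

61.5 years

Hydraulic gradient i = (200.49 − 200.44) / 23.7 = 0.05 / 23.7 = 0.002110
Darcy flux q = K·i = 0.852 × 0.002110 = 0.001797 m/d
v = Ki/n = 0.852·0.002110/0.13 = 0.01383 m/d
Retardation R = 1 + ρ_b·K_d/n = 1 + 1.84×0.23/0.13 = 4.255
Contaminant velocity v_c = v/R = 0.01383/4.255 = 0.003249 m/d
t = L/v_c = 72.9/0.003249 = 22440 d
   = 22440/365 = 61.5 yr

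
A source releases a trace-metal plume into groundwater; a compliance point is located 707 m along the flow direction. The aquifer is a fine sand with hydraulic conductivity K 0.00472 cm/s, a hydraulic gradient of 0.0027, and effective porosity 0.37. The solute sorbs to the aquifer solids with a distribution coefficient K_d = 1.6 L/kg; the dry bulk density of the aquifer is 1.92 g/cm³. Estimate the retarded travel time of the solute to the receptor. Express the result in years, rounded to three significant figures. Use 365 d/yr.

606 years

K = 0.00472 cm/s × 864 = 4.078 m/d
Darcy flux q = K·i = 4.078 × 0.0027 = 0.01101 m/d
Average linear velocity = 0.01101 / 0.37 = 0.02976 m/d
Retardation R = 1 + ρ_b·K_d/n = 1 + 1.92×1.6/0.37 = 9.303
Contaminant velocity v_c = v/R = 0.02976/9.303 = 0.003199 m/d
t = L/v_c = 707/0.003199 = 221000 d
   = 221000/365 = 606 yr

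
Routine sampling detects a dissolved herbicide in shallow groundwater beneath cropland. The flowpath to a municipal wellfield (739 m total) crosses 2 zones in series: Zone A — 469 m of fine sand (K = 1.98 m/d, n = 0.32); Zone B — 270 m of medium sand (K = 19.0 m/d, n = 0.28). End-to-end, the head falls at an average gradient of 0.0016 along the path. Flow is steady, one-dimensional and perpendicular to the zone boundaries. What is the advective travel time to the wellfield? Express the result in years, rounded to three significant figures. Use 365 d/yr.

For zones in series the flux q is common to all zones; the equivalent conductivity is the harmonic (thickness-weighted) mean, K_eq = L_total / Σ(L_j/K_j).
Σ(L/K) = 469/1.98 + 270/19.0 = 236.9 + 14.21 = 251.1 d
K_eq = L_total / Σ(L/K) = 739 / 251.1 = 2.943 m/d
q = K_eq · i = 2.943 × 0.0016 = 0.004709 m/d (same in every zone)
Zone A: v = q/n = 0.004709/0.32 = 0.01472 m/d → t_A = 469/0.01472 = 31870 d
Zone B: v = q/n = 0.004709/0.28 = 0.01682 m/d → t_B = 270/0.01682 = 16050 d
Total t = 31870 + 16050 = 47920 d
   = 47920 / 365 = 131 yr

131 years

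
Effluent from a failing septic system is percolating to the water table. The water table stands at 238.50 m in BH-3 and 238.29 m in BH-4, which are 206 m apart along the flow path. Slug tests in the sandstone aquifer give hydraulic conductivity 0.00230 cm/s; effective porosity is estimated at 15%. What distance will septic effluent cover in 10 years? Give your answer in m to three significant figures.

Hydraulic gradient i = (238.50 − 238.29) / 206 = 0.21 / 206 = 0.001019
K = 0.00230 cm/s × 864 = 1.987 m/d
Darcy flux q = K·i = 1.987 × 0.001019 = 0.002026 m/d
Seepage velocity v = q / n = 0.002026 / 0.15 = 0.01351 m/d
T = 10 yr × 365 = 3650 d
L = v × T = 0.01351 × 3650 = 49.29 m

49.3 m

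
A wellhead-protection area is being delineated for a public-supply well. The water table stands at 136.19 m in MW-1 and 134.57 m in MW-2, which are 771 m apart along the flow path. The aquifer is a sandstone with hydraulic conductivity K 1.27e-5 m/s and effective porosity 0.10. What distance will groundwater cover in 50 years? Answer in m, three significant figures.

Hydraulic gradient i = (136.19 − 134.57) / 771 = 1.62 / 771 = 0.002101
K = 1.27e-5 m/s × 86400 s/d = 1.097 m/d
q = Ki = 1.097 × 0.002101 = 0.002306 m/d
v = Ki/n = 1.097·0.002101/0.10 = 0.02306 m/d
T = 50 yr × 365 = 18250 d
L = v × T = 0.02306 × 18250 = 420.8 m

421 m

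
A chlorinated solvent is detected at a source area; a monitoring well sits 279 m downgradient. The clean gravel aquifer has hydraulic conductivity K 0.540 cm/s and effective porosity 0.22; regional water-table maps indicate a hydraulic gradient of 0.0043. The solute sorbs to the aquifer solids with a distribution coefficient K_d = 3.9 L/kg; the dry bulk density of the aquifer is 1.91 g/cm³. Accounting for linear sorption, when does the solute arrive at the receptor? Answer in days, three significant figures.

K = 0.540 cm/s × 864 = 466.6 m/d
Darcy flux q = K·i = 466.6 × 0.0043 = 2.006 m/d
v_s = q/n_e = 2.006/0.22 = 9.119 m/d
Retardation R = 1 + ρ_b·K_d/n = 1 + 1.91×3.9/0.22 = 34.86
Contaminant velocity v_c = v/R = 9.119/34.86 = 0.2616 m/d
t = L/v_c = 279/0.2616 = 1067 d

1070 days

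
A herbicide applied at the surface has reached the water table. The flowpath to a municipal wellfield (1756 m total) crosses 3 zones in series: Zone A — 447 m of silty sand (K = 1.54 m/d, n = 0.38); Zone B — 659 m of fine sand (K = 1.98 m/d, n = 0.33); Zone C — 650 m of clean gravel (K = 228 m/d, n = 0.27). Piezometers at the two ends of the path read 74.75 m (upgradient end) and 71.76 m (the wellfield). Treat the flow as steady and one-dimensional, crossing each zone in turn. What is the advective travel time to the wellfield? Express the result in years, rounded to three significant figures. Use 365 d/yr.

323 years

Total head drop ΔH = 74.75 − 71.76 = 2.99 m
Steady 1-D flow in series ⇒ the Darcy flux q is identical in every zone and the zone head losses add (resistances L/K in series).
Σ(L/K) = 447/1.54 + 659/1.98 + 650/228 = 290.3 + 332.8 + 2.851 = 625.9 d
q = ΔH / Σ(L/K) = 2.99 / 625.9 = 0.004777 m/d (same in every zone)
Zone A: v = q/n = 0.004777/0.38 = 0.01257 m/d → t_A = 447/0.01257 = 35560 d
Zone B: v = q/n = 0.004777/0.33 = 0.01448 m/d → t_B = 659/0.01448 = 45530 d
Zone C: v = q/n = 0.004777/0.27 = 0.01769 m/d → t_C = 650/0.01769 = 36740 d
Total t = 35560 + 45530 + 36740 = 117800 d
   = 117800 / 365 = 323 yr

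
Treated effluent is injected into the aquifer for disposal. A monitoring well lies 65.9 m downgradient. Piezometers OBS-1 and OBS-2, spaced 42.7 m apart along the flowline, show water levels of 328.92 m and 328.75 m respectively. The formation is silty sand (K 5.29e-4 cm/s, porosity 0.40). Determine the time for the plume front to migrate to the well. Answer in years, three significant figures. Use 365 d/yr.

Hydraulic gradient i = (328.92 − 328.75) / 42.7 = 0.17 / 42.7 = 0.003981
K = 5.29e-4 cm/s × 864 = 0.4571 m/d
Specific discharge q = 0.4571 × 0.003981 = 0.001820 m/d
Seepage velocity v = q / n = 0.001820 / 0.40 = 0.004549 m/d
t = L / v = 65.9 / 0.004549 = 14490 d
   = 14490 / 365 = 39.7 yr

39.7 years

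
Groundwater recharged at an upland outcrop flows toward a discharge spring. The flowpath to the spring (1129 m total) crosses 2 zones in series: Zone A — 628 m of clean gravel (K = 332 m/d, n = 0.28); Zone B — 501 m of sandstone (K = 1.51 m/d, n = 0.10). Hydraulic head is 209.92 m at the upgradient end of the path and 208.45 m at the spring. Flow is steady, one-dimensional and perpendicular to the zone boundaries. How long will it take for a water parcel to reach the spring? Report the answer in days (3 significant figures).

Total head drop ΔH = 209.92 − 208.45 = 1.47 m
Steady 1-D flow in series ⇒ the Darcy flux q is identical in every zone and the zone head losses add (resistances L/K in series).
Σ(L/K) = 628/332 + 501/1.51 = 1.892 + 331.8 = 333.7 d
q = ΔH / Σ(L/K) = 1.47 / 333.7 = 0.004405 m/d (same in every zone)
Zone A: v = q/n = 0.004405/0.28 = 0.01573 m/d → t_A = 628/0.01573 = 39910 d
Zone B: v = q/n = 0.004405/0.10 = 0.04405 m/d → t_B = 501/0.04405 = 11370 d
Total t = 39910 + 11370 = 51290 d

51300 days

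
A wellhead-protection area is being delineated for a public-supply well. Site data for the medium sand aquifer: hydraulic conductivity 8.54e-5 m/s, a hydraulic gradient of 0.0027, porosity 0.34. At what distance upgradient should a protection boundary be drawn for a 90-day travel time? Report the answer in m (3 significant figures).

K = 8.54e-5 m/s × 86400 s/d = 7.379 m/d
Specific discharge q = 7.379 × 0.0027 = 0.01992 m/d
Seepage velocity v = q / n = 0.01992 / 0.34 = 0.05859 m/d
L = v × T = 0.05859 × 90 = 5.274 m

5.27 m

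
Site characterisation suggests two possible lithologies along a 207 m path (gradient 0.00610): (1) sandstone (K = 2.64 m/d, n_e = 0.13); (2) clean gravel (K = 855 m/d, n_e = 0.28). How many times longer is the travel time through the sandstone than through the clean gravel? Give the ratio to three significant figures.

150

Unit 1 (sandstone): v = 2.64×0.0061/0.13 = 0.1239 m/d, t = 207/0.1239 = 1671 d
Unit 2 (clean gravel): v = 855×0.0061/0.28 = 18.63 m/d, t = 207/18.63 = 11.11 d
t(sandstone) / t(clean gravel) = 1671/11.11 = 150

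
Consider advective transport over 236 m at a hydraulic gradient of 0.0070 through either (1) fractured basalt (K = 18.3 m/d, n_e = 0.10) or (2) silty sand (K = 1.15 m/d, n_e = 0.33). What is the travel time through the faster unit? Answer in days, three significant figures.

Unit 1 (fractured basalt): v = 18.3×0.0070/0.10 = 1.281 m/d, t = 236/1.281 = 184.2 d
Unit 2 (silty sand): v = 1.15×0.0070/0.33 = 0.02439 m/d, t = 236/0.02439 = 9675 d
Faster unit: t = 184 d

184 days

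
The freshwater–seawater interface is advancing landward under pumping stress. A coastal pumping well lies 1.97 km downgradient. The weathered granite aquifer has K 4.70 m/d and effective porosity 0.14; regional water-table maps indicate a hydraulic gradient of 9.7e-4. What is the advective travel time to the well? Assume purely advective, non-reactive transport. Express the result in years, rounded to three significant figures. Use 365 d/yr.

q = Ki = 4.70 × 9.7e-4 = 0.004559 m/d
Average linear velocity = 0.004559 / 0.14 = 0.03256 m/d
L = 1.97 km = 1970 m
t = L / v = 1970 / 0.03256 = 60500 d
   = 60500 / 365 = 166 yr

166 years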